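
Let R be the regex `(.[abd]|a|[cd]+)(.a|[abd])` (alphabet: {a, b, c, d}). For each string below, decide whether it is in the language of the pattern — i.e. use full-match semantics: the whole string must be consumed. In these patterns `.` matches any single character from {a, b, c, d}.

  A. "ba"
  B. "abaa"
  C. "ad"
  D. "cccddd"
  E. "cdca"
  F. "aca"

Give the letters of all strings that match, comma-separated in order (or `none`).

A. "ba" → no match
B. "abaa" → match
C. "ad" → match
D. "cccddd" → match
E. "cdca" → match
F. "aca" → match

B, C, D, E, F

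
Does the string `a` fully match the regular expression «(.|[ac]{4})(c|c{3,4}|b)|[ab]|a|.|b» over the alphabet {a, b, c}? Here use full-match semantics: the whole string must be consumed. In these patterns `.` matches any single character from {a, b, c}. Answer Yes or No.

Yes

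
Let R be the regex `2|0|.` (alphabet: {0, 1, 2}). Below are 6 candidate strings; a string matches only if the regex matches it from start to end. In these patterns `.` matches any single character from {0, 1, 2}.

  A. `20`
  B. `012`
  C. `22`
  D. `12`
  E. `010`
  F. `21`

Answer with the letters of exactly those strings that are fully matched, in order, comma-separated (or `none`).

none

A → no match
B → no match
C → no match
D → no match
E → no match
F → no match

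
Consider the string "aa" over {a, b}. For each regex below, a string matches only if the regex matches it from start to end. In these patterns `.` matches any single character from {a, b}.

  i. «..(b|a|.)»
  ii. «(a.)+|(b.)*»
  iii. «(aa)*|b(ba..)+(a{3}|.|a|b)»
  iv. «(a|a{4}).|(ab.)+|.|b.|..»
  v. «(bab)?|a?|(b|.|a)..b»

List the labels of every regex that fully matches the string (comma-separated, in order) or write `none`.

ii, iii, iv

i → no match
ii → match
iii → match
iv → match
v → no match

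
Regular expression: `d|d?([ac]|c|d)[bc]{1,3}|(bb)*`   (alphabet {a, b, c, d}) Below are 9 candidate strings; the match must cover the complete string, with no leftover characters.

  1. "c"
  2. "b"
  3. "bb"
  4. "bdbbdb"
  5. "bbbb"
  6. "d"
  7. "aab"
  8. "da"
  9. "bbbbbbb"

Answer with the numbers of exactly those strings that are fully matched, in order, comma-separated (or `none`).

3, 5, 6

1 → no match
2 → no match
3 → match
4 → no match
5 → match
6 → match
7 → no match
8 → no match
9 → no match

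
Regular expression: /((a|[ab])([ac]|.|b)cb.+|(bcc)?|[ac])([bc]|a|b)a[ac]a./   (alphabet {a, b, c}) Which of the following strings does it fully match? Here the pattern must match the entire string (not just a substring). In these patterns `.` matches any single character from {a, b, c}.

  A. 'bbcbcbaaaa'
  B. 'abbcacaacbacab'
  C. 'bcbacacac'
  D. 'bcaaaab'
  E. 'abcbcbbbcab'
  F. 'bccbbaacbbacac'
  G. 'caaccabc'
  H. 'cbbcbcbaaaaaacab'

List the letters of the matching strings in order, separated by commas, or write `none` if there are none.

A. 'bbcbcbaaaa' → match
B → no match
C. 'bcbacacac' → no match
D. 'bcaaaab' → no match
E. 'abcbcbbbcab' → no match
F → match
G. 'caaccabc' → no match
H → no match

A, F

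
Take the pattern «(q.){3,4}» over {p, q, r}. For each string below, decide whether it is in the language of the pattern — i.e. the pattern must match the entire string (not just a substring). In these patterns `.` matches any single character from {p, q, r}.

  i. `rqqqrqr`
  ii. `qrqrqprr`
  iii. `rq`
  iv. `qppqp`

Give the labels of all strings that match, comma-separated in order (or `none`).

i. `rqqqrqr` → no match — must start with `q`
ii. `qrqrqprr` → no match
iii. `rq` → no match — must start with `q`
iv. `qppqp` → no match

none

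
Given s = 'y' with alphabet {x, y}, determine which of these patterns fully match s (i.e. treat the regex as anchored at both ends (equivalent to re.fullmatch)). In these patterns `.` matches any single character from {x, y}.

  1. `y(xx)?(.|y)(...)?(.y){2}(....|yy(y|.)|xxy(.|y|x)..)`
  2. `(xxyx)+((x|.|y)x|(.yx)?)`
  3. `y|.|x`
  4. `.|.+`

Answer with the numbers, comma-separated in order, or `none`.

1 → no match
2 → no match — must start with 'xxyx'
3 → match
4 → match

3, 4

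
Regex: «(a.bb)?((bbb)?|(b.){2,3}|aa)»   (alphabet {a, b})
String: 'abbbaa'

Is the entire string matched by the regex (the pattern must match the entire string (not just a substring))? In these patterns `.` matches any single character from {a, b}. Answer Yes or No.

Yes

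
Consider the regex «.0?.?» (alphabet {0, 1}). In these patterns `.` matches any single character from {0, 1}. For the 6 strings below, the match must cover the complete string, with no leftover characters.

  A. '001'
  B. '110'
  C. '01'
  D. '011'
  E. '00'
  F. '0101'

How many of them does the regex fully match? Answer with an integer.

A → match
B → no match
C → match
D → no match
E → match
F → no match
Total matched: 3

3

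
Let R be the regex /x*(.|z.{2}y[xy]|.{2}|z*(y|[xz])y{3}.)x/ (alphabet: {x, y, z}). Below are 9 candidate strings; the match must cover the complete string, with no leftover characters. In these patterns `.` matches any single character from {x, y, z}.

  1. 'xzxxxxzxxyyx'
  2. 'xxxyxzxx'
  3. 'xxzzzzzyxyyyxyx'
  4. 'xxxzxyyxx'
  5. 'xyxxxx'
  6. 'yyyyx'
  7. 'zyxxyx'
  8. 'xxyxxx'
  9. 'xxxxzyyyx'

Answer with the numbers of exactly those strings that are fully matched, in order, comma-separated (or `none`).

1 → no match
2 → no match
3 → no match
4 → match
5 → no match
6 → no match
7 → no match
8 → no match
9 → no match

4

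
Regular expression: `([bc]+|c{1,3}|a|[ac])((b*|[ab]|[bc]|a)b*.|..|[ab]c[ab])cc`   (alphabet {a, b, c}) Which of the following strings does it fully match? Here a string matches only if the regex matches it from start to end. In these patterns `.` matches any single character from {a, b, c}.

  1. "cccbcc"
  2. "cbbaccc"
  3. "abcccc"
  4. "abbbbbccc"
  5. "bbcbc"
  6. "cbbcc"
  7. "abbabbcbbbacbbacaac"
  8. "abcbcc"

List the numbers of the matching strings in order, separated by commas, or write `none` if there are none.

1. "cccbcc" → match
2. "cbbaccc" → match
3. "abcccc" → no match
4. "abbbbbccc" → match
5. "bbcbc" → no match — must end with "cc"
6. "cbbcc" → match
7 → no match — must end with "cc"
8. "abcbcc" → match

1, 2, 4, 6, 8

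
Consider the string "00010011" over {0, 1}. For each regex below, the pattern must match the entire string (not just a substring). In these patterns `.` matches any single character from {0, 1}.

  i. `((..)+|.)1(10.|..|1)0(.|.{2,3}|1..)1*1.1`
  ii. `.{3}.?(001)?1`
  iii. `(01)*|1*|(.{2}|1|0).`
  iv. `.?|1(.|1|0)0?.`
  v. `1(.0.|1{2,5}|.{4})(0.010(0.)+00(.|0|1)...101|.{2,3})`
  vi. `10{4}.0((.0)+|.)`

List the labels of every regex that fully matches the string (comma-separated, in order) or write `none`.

i → no match
ii → match
iii → no match
iv → no match
v → no match — must start with "1"
vi → no match — must start with "10"

ii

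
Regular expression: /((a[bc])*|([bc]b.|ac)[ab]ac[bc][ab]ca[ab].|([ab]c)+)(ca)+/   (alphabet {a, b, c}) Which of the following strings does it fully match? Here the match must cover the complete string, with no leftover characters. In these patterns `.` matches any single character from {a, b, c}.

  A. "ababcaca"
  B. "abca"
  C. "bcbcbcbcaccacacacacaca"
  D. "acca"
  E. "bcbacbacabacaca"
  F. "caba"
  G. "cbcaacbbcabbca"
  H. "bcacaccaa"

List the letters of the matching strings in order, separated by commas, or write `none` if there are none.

A → match
B → match
C → match
D → match
E → no match
F → no match — must end with "ca"
G → match
H → no match — must end with "ca"

A, B, C, D, G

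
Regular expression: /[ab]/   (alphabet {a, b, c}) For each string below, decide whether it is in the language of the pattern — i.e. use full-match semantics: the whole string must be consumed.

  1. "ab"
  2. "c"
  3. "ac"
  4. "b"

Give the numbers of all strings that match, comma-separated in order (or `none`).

1 → no match
2 → no match
3 → no match
4 → match

4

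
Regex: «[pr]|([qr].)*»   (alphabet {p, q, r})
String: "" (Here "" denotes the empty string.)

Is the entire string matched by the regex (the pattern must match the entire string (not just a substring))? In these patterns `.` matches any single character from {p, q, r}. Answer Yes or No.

Yes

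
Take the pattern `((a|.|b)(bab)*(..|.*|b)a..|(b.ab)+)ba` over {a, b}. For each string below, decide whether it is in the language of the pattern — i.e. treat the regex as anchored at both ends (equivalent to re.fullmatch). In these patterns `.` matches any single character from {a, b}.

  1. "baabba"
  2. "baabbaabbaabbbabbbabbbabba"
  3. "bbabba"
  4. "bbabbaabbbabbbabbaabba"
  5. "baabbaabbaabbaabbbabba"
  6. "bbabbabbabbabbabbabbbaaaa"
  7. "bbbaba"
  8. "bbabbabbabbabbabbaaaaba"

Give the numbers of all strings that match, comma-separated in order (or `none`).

1, 2, 3, 4, 5, 8

1 → match
2 → match
3 → match
4 → match
5 → match
6 → no match — must end with "ba"
7 → no match
8 → match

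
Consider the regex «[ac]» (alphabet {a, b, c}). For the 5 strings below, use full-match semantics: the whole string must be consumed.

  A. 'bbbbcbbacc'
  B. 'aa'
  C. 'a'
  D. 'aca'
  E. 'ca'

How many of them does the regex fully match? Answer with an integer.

1

A → no match
B → no match
C → match
D → no match
E → no match
Total matched: 1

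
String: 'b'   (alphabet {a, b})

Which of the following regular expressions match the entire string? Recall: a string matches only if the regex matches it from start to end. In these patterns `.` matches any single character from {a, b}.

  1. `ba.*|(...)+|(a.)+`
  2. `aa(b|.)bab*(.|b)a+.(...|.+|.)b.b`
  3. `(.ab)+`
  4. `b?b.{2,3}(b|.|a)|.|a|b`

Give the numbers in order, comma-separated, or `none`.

4

1 → no match
2 → no match — must start with 'aa'
3 → no match — must end with 'ab'
4 → match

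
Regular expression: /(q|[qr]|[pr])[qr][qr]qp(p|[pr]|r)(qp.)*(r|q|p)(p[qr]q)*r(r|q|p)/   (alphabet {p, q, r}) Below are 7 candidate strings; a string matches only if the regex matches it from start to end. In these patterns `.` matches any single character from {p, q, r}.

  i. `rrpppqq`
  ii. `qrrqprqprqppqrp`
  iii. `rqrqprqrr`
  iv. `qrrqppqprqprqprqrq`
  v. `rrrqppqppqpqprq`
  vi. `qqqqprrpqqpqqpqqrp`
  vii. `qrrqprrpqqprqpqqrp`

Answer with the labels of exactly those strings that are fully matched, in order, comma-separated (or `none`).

i → no match
ii → match
iii → match
iv → match
v → match
vi → match
vii → match

ii, iii, iv, v, vi, vii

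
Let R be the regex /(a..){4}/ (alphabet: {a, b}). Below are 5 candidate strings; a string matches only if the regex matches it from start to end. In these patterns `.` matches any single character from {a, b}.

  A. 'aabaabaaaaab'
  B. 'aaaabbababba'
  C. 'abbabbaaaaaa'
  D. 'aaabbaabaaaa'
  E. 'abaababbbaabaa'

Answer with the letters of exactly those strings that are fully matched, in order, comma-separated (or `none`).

A, C

A → match
B → no match
C → match
D → no match
E → no match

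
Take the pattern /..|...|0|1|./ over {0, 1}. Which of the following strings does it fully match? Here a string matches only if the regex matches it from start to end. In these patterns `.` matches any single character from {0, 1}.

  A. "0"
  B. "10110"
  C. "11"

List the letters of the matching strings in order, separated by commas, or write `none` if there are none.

A → match
B → no match
C → match

A, C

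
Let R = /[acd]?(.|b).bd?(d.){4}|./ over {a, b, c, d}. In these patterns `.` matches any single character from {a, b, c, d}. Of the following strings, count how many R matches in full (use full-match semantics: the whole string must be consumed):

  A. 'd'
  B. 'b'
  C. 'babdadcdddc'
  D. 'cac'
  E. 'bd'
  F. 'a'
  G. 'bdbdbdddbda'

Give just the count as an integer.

A → match
B → match
C → match
D → no match
E → no match
F → match
G → match
Total matched: 5

5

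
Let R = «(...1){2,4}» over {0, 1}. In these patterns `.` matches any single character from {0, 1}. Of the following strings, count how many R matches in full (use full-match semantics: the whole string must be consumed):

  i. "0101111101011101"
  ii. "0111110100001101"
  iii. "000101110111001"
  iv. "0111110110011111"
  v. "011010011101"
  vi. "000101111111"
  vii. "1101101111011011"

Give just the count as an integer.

i → match
ii → no match
iii → no match
iv → match
v → no match
vi → match
vii → match
Total matched: 4

4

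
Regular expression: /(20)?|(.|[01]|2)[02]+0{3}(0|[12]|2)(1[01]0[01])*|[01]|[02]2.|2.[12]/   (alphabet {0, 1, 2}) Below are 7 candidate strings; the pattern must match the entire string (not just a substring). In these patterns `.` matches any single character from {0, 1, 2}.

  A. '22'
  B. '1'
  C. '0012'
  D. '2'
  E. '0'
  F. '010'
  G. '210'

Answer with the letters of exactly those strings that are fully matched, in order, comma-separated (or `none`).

A → no match
B → match
C → no match
D → no match
E → match
F → no match
G → no match

B, E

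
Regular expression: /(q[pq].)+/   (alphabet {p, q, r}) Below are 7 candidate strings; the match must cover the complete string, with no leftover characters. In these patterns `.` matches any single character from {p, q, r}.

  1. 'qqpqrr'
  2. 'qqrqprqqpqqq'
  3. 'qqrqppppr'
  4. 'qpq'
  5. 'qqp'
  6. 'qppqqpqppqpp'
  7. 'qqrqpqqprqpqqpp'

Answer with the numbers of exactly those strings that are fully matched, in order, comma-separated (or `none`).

2, 4, 5, 6, 7

1. 'qqpqrr' → no match
2. 'qqrqprqqpqqq' → match
3. 'qqrqppppr' → no match
4. 'qpq' → match
5. 'qqp' → match
6. 'qppqqpqppqpp' → match
7 → match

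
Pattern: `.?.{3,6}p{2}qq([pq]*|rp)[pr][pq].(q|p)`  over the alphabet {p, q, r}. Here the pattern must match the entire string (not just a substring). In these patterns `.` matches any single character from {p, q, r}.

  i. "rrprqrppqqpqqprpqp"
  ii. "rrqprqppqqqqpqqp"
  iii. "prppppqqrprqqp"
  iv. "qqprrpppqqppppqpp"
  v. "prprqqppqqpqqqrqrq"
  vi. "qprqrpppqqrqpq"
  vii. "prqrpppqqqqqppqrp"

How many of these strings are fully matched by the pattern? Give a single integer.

i → match
ii → match
iii → match
iv → match
v → match
vi → match
vii → match
Total matched: 7

7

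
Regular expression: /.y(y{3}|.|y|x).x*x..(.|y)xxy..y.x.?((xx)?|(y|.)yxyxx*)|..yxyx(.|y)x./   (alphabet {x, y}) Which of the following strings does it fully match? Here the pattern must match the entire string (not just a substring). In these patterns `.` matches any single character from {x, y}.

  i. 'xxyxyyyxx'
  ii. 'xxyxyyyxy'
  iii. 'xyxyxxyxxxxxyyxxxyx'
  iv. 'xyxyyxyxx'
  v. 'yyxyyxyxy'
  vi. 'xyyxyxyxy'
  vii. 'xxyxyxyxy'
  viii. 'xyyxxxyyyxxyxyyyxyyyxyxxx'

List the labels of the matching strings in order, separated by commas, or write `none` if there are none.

i → no match
ii → no match
iii → no match
iv → no match
v → no match
vi → match
vii → match
viii → match

vi, vii, viii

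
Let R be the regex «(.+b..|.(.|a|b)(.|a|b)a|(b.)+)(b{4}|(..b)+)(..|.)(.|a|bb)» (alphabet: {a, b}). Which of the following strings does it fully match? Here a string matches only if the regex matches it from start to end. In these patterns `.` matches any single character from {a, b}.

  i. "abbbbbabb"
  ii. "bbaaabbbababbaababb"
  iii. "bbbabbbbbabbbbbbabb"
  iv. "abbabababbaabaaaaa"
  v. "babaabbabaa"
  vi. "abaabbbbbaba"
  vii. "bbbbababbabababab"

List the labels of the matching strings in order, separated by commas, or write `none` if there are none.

ii, iii

i → no match
ii → match
iii → match
iv → no match
v → no match
vi → no match
vii → no match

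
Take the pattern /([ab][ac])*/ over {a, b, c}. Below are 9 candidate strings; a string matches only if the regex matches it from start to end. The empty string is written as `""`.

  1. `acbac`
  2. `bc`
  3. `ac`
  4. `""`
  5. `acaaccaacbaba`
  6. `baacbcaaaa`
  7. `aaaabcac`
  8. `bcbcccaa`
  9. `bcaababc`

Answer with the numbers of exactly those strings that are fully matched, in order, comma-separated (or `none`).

2, 3, 4, 6, 7, 9

1 → no match
2 → match
3 → match
4 → match
5 → no match
6 → match
7 → match
8 → no match
9 → match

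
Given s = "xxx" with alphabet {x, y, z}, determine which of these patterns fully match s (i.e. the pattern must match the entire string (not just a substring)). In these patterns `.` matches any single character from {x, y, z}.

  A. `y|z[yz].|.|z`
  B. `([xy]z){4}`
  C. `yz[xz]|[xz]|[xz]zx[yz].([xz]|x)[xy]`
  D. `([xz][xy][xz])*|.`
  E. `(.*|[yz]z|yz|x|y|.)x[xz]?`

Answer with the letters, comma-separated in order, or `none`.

A → no match
B → no match — must end with "z"
C → no match
D → match
E → match

D, E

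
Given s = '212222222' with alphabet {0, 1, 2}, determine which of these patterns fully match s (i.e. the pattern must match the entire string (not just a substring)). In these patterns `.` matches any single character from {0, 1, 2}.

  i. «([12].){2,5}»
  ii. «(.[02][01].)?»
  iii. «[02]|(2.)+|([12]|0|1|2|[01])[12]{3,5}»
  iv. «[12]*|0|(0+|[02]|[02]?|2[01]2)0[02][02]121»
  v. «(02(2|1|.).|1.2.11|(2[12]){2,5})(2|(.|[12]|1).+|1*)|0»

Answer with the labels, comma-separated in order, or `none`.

i → no match
ii → no match
iii → no match
iv → match
v → match

iv, v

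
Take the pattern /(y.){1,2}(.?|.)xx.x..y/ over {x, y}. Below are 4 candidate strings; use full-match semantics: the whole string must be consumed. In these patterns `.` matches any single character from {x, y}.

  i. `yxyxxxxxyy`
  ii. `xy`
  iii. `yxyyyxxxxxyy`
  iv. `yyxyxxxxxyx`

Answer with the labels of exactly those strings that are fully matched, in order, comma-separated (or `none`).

i, iii

i → match
ii → no match — must start with `y`
iii → match
iv → no match — must end with `y`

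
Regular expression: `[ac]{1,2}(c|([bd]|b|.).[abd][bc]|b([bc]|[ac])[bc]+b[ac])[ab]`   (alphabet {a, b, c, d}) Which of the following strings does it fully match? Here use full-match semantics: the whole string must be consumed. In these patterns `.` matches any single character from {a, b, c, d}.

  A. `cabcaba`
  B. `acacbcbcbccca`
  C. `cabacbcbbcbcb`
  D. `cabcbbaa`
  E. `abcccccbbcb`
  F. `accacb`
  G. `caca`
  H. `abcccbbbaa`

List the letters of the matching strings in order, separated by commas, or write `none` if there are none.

A, C, D, E, F, G, H

A → match
B → no match
C → match
D → match
E → match
F → match
G → match
H → match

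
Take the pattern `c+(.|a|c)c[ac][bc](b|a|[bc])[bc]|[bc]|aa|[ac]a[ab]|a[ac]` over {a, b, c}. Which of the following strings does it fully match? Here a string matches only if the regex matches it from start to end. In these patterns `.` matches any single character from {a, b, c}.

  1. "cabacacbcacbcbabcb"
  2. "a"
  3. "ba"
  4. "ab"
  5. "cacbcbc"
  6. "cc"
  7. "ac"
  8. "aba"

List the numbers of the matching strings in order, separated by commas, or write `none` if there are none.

7

1 → no match
2. "a" → no match
3. "ba" → no match
4. "ab" → no match
5. "cacbcbc" → no match
6. "cc" → no match
7. "ac" → match
8. "aba" → no match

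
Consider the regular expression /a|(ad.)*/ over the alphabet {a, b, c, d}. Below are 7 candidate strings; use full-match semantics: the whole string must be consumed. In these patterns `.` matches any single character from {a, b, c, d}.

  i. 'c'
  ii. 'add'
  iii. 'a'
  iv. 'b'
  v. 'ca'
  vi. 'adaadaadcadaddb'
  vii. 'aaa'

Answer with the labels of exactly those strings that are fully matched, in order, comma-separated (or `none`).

ii, iii

i → no match
ii → match
iii → match
iv → no match
v → no match
vi → no match
vii → no match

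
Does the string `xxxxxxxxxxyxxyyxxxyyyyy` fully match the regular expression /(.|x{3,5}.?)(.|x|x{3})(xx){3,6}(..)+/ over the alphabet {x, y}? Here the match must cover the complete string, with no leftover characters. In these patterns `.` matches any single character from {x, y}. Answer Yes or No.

No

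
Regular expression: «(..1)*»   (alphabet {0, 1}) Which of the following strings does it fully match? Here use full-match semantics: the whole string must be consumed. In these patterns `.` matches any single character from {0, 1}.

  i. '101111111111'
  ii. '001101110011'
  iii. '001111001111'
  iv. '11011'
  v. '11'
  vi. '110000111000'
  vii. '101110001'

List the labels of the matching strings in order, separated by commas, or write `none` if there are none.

i, iii

i → match
ii → no match
iii → match
iv → no match
v → no match
vi → no match
vii → no match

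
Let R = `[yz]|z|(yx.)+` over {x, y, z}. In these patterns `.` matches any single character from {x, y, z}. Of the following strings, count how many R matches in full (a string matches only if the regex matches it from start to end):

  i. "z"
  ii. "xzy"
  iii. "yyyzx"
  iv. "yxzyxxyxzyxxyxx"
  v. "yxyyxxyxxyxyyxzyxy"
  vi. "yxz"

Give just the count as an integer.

i → match
ii → no match
iii → no match
iv → match
v → match
vi → match
Total matched: 4

4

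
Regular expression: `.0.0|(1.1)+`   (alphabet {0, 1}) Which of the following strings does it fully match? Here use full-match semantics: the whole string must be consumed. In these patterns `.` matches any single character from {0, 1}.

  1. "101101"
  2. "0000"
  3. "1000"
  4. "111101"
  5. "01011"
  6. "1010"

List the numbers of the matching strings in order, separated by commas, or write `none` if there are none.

1, 2, 3, 4, 6

1 → match
2 → match
3 → match
4 → match
5 → no match
6 → match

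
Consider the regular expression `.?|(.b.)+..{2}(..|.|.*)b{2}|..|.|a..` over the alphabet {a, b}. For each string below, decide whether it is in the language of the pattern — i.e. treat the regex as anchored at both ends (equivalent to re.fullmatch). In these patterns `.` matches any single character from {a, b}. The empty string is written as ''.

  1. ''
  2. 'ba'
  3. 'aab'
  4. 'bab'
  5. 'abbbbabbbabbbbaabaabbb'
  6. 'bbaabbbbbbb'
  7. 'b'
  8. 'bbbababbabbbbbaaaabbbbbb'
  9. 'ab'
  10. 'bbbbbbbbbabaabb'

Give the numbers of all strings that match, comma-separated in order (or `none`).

1. '' → match
2. 'ba' → match
3. 'aab' → match
4. 'bab' → no match
5 → match
6. 'bbaabbbbbbb' → match
7. 'b' → match
8 → match
9. 'ab' → match
10 → match

1, 2, 3, 5, 6, 7, 8, 9, 10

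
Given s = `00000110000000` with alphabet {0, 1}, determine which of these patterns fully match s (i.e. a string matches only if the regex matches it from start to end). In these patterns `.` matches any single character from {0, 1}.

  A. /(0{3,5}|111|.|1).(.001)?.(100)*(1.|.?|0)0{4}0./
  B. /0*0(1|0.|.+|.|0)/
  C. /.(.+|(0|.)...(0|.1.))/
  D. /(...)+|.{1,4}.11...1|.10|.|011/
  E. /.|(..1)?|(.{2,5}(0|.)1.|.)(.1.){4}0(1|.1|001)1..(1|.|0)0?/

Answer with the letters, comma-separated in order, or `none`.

A → match
B → match
C → match
D → no match
E → no match

A, B, C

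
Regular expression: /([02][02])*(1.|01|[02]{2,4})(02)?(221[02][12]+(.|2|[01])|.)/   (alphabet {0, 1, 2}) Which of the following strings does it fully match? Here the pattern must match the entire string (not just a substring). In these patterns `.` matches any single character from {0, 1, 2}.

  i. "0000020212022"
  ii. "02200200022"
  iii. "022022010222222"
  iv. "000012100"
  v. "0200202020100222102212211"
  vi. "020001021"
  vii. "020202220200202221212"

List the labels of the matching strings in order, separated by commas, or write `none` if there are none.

i, ii, v, vi, vii

i → match
ii → match
iii → no match
iv → no match
v → match
vi → match
vii → match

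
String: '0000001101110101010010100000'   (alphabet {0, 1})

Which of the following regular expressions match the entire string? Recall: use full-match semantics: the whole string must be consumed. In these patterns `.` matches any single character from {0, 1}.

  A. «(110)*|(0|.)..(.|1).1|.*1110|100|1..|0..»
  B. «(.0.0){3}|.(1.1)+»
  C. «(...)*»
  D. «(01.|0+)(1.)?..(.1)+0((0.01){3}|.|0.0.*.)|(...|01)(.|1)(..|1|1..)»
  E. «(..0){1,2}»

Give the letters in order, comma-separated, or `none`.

A → no match
B → no match
C → no match
D → match
E → no match

D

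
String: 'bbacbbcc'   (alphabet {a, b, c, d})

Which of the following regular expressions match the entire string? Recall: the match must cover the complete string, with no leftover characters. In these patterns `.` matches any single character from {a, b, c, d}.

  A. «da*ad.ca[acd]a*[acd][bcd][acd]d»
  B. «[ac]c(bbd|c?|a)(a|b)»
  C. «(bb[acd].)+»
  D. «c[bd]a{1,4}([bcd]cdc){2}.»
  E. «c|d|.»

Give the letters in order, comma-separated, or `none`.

C

A → no match — must start with 'd'
B → no match
C → match
D → no match — must start with 'c'
E → no match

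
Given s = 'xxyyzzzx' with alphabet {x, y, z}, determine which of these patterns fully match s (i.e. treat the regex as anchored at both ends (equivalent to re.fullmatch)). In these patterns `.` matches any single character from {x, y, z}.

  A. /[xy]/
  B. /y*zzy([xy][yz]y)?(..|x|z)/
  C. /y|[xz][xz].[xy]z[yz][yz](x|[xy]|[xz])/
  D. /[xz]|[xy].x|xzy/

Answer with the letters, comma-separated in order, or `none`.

A → no match
B → no match
C → match
D → no match

C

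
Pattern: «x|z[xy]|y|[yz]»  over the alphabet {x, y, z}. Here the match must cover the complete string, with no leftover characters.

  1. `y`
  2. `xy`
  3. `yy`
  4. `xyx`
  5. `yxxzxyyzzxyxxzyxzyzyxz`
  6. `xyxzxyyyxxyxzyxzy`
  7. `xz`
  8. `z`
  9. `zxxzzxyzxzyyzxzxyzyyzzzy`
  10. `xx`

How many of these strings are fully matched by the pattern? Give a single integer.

2

1 → match
2 → no match
3 → no match
4 → no match
5 → no match
6 → no match
7 → no match
8 → match
9 → no match
10 → no match
Total matched: 2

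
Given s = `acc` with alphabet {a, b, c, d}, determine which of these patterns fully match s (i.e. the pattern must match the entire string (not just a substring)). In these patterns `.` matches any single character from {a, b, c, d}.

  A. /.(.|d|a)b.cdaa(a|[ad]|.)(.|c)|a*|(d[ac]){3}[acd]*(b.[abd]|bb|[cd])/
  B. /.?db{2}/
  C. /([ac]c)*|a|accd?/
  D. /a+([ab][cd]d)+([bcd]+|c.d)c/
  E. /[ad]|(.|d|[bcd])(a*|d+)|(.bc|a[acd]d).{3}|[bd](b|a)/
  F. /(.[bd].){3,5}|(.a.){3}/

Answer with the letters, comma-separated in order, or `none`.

C

A → no match
B → no match — must end with `b`
C → match
D → no match
E → no match
F → no match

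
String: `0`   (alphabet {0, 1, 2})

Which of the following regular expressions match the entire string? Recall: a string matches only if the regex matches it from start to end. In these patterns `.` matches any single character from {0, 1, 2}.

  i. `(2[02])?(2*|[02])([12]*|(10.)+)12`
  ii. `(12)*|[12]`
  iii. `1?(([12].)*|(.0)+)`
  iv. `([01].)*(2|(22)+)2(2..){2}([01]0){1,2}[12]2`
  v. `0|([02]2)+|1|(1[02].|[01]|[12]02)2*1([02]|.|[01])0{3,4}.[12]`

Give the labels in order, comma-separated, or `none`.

v

i → no match — must end with `12`
ii → no match
iii → no match
iv → no match — must end with `2`
v → match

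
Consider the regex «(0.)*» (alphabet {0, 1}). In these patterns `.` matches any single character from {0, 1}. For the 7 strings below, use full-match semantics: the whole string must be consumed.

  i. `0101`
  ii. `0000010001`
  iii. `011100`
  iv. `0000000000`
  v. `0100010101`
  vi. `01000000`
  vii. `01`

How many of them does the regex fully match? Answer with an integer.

i → match
ii → match
iii → no match
iv → match
v → match
vi → match
vii → match
Total matched: 6

6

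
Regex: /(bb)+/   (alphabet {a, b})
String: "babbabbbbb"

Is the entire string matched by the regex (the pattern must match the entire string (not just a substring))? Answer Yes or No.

No

Every match must start with "bb", but "babbabbbbb" does not.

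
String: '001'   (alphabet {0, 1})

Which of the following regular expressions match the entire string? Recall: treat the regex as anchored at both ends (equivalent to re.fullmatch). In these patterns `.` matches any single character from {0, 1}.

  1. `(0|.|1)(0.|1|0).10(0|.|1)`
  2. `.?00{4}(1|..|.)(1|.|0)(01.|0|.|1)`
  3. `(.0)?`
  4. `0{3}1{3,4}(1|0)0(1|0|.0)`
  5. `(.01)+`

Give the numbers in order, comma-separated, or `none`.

1 → no match
2 → no match
3 → no match
4 → no match
5 → match

5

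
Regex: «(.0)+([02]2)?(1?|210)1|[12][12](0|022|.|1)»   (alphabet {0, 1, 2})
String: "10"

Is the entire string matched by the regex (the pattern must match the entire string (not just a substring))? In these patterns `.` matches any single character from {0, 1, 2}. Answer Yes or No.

No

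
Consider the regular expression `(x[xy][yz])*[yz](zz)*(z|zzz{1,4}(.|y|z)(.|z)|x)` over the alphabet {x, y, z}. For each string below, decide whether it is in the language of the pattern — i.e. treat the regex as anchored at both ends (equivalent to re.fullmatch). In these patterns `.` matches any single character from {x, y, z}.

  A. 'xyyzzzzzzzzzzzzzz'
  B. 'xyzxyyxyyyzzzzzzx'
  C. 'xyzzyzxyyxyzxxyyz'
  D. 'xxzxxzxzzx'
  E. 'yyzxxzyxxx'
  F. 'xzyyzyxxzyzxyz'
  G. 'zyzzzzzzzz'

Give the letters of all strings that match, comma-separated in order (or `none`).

A → match
B → match
C → no match
D → no match
E → no match
F → no match
G → no match

A, B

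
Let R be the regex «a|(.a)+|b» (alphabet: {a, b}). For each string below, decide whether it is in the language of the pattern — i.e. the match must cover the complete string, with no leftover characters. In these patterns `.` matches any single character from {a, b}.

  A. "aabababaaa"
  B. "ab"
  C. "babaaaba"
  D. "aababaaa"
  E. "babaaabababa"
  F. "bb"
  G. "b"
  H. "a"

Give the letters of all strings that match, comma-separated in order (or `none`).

A, C, D, E, G, H

A. "aabababaaa" → match
B. "ab" → no match
C. "babaaaba" → match
D. "aababaaa" → match
E. "babaaabababa" → match
F. "bb" → no match
G. "b" → match
H. "a" → match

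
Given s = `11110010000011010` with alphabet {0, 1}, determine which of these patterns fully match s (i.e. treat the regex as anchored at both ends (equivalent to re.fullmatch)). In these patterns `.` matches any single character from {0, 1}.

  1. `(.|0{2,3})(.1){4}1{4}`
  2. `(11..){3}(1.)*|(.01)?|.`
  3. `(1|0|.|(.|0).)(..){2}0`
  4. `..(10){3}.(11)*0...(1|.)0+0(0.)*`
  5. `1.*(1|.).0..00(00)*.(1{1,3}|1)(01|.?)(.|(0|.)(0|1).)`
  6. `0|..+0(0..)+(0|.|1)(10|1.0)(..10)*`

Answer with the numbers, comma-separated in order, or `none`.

5, 6

1 → no match — must end with `1`
2 → no match
3 → no match
4 → no match
5 → match
6 → match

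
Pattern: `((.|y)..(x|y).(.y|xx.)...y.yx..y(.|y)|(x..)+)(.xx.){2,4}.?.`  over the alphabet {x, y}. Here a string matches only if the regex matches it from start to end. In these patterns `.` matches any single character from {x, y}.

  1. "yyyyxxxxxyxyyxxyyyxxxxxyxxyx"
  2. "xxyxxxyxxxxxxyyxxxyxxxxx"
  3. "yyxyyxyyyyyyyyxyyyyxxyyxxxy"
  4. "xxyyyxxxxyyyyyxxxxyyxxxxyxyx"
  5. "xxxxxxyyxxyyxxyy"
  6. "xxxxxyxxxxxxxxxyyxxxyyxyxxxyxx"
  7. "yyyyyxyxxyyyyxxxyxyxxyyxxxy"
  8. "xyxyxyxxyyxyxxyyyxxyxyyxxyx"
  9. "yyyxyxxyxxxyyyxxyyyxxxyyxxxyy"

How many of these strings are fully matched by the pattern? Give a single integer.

4

1 → no match
2 → match
3 → no match
4 → no match
5 → match
6 → no match
7 → match
8 → no match
9 → match
Total matched: 4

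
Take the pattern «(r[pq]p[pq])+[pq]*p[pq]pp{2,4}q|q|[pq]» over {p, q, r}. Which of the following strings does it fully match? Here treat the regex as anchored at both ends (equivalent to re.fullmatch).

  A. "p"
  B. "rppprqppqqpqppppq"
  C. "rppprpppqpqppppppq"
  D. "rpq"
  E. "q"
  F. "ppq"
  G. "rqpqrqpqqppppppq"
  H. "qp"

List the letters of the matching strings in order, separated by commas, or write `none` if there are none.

A, B, C, E, G

A → match
B → match
C → match
D → no match
E → match
F → no match
G → match
H → no match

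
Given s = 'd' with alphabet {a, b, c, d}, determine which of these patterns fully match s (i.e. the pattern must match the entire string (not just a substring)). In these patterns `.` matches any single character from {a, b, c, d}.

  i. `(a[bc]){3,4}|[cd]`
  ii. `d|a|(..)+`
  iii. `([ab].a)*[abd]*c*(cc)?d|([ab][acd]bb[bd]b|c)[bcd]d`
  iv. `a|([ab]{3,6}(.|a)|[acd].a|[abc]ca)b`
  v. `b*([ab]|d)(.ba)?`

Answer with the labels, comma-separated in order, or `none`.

i, ii, iii, v

i → match
ii → match
iii → match
iv → no match
v → match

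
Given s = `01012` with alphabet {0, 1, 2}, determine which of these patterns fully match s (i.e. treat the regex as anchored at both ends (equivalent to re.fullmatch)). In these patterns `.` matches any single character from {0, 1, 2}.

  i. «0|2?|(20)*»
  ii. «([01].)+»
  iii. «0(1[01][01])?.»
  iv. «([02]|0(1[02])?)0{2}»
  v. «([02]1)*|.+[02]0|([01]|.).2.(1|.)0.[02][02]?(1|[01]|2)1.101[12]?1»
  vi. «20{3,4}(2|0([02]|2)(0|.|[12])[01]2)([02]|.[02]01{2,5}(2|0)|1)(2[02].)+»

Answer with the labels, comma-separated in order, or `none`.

i → no match
ii → no match
iii → match
iv → no match — must end with `0`
v → no match
vi → no match — must start with `20`

iii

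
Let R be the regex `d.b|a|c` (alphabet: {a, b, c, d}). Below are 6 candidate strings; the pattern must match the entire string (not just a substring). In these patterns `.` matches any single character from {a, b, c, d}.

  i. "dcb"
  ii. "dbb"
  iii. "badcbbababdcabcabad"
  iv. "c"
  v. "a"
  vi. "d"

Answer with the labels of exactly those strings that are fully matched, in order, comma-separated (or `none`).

i, ii, iv, v

i → match
ii → match
iii → no match
iv → match
v → match
vi → no match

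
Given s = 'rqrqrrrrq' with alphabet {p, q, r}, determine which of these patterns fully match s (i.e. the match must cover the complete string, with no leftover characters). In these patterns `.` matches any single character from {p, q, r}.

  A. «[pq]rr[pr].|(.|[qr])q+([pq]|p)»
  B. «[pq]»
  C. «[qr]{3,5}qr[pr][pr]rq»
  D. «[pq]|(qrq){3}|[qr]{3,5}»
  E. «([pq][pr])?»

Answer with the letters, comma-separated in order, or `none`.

A → no match
B → no match
C → match
D → no match
E → no match

C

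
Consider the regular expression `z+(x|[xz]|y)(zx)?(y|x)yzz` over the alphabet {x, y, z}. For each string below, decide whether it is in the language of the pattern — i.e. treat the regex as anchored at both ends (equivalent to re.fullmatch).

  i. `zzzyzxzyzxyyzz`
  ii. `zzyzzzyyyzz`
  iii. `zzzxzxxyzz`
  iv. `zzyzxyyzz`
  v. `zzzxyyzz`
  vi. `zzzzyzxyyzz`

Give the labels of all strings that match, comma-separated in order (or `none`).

i → no match
ii → no match
iii → match
iv → match
v → match
vi → match

iii, iv, v, vi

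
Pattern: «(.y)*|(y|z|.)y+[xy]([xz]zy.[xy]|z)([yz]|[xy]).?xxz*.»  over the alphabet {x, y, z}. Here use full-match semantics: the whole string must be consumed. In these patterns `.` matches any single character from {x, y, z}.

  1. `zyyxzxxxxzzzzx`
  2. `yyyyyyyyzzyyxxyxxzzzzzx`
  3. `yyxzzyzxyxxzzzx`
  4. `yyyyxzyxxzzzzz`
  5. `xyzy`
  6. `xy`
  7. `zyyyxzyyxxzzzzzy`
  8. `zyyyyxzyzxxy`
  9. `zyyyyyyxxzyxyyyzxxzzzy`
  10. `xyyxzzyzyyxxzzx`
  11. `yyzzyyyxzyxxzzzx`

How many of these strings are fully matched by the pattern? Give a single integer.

1 → match
2 → match
3 → match
4 → match
5 → match
6 → match
7 → match
8 → match
9 → no match
10 → match
11 → no match
Total matched: 9

9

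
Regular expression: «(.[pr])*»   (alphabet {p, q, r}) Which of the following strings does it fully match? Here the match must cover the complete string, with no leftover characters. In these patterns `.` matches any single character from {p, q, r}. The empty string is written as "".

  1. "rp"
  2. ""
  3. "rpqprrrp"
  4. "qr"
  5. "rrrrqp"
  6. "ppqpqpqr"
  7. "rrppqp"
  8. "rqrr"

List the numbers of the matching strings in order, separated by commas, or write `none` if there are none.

1, 2, 3, 4, 5, 6, 7

1 → match
2 → match
3 → match
4 → match
5 → match
6 → match
7 → match
8 → no match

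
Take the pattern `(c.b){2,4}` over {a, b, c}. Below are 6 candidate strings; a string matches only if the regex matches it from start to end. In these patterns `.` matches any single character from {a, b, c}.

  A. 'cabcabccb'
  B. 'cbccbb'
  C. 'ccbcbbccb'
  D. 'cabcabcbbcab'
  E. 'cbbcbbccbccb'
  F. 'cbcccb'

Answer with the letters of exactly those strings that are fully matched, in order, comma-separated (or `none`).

A, C, D, E

A → match
B → no match
C → match
D → match
E → match
F → no match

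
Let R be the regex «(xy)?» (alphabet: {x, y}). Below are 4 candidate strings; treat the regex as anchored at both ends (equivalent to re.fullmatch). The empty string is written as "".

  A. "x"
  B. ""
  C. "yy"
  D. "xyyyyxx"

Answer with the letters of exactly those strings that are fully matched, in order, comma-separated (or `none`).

B

A → no match
B → match
C → no match
D → no match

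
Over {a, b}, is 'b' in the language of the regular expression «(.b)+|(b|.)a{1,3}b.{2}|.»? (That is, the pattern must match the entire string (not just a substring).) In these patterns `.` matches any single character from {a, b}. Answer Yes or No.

Yes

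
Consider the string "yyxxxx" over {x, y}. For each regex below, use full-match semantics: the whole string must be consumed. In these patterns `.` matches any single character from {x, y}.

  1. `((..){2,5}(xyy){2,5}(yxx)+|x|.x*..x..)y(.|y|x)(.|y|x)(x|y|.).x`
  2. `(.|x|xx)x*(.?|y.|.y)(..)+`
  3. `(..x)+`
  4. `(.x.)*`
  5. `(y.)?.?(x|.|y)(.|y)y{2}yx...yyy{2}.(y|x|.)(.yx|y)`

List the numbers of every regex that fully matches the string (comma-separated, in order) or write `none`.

2, 3

1 → no match
2 → match
3 → match
4 → no match
5 → no match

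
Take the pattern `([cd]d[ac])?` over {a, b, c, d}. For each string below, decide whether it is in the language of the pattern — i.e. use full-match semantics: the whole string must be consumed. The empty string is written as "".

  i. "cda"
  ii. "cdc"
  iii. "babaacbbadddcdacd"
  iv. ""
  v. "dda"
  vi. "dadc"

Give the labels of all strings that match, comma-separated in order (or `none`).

i → match
ii → match
iii → no match
iv → match
v → match
vi → no match

i, ii, iv, v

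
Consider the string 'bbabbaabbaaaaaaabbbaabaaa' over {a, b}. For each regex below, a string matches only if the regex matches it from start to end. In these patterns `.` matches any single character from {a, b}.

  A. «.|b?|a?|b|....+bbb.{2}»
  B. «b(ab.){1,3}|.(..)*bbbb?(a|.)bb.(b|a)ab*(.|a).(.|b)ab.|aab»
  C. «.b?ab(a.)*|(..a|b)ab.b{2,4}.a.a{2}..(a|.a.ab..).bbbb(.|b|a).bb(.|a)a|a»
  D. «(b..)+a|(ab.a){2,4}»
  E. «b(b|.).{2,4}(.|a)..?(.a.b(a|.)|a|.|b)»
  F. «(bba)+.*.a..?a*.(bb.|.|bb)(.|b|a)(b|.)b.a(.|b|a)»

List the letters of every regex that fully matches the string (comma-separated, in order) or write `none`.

A → no match
B → no match
C → no match
D → no match
E → no match
F → match

F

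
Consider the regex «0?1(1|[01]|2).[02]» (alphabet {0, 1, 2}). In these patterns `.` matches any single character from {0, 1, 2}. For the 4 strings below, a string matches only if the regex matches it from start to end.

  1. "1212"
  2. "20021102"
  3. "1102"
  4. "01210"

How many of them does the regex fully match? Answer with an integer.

3

1 → match
2 → no match
3 → match
4 → match
Total matched: 3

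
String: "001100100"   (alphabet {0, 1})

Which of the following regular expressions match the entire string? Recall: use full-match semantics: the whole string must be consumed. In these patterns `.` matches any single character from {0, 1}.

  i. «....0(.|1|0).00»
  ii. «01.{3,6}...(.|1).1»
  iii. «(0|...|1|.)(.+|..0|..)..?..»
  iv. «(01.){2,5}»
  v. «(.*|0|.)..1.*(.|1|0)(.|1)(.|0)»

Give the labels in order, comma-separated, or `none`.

i → match
ii → no match — must start with "01"
iii → match
iv → no match — must start with "01"
v → match

i, iii, v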